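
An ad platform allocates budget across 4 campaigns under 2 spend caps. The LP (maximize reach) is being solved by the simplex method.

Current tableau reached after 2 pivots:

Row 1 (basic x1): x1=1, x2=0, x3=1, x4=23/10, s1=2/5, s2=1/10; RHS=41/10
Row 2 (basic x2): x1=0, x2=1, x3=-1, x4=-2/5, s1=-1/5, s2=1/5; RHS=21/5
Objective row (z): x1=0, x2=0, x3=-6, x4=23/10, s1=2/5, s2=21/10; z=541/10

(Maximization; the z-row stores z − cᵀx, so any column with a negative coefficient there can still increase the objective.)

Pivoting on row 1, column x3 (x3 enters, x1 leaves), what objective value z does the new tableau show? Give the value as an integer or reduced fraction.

Minimum ratio for x3: (41/10)/1 = 41/10.
z changes by −(z-row coeff of x3)·ratio = −(-6)·(41/10) = 123/5.
New z = 541/10 + (123/5) = 787/10.

787/10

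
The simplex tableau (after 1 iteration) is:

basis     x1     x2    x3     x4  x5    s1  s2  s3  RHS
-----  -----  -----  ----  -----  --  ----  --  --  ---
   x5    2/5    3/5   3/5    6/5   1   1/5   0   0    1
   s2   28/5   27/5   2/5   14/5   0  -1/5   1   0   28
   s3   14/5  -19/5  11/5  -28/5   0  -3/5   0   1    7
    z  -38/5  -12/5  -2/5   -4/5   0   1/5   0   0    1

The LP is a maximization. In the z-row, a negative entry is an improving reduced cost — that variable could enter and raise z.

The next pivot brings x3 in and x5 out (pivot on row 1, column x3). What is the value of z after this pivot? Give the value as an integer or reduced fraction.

Minimum ratio for x3: 1/(3/5) = 5/3.
z changes by −(z-row coeff of x3)·ratio = −(-2/5)·(5/3) = 2/3.
New z = 1 + (2/3) = 5/3.

5/3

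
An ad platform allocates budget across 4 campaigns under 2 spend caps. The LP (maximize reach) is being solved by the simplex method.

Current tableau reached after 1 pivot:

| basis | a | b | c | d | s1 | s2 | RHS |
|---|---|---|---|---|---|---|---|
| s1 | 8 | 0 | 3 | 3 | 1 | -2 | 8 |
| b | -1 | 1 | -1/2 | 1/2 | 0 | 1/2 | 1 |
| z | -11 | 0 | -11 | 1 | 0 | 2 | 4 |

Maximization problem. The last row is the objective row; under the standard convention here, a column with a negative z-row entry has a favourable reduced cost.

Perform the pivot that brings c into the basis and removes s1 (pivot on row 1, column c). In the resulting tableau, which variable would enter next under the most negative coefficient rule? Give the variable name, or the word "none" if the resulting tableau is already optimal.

Pivot element 3. New z-row = old z-row − (-11)·(row 1/3).
Updated z-row coefficients: a: 55/3, b: 0, c: 0, d: 12, s1: 11/3, s2: -16/3.
The most negative is -16/3 in column s2, so s2 would enter next.

s2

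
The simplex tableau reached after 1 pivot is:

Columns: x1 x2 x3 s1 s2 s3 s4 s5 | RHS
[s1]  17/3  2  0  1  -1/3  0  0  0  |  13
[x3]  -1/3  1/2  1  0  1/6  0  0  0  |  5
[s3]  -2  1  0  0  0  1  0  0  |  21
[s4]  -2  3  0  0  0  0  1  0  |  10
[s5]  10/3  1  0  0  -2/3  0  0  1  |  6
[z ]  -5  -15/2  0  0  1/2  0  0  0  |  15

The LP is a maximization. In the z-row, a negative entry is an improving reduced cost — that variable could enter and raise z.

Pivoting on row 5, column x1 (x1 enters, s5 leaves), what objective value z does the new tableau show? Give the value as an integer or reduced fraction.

24

Minimum ratio for x1: 6/(10/3) = 9/5.
z changes by −(z-row coeff of x1)·ratio = −(-5)·(9/5) = 9.
New z = 15 + 9 = 24.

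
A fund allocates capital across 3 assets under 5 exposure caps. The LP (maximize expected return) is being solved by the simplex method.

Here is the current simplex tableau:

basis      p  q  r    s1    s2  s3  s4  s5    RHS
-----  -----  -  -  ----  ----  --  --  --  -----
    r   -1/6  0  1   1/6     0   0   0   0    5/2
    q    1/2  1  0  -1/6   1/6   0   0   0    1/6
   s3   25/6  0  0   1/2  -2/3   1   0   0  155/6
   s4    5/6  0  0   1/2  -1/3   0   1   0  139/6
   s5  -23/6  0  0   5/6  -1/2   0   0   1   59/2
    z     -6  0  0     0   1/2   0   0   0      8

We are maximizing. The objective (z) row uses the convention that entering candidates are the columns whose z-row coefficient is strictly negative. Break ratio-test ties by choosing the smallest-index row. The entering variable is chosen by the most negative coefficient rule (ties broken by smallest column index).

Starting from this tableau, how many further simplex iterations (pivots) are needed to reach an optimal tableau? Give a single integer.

pivot: p in, q out → z = 10
pivot: s1 in, s3 out → z = 610/17
No improving column remains; optimal.

2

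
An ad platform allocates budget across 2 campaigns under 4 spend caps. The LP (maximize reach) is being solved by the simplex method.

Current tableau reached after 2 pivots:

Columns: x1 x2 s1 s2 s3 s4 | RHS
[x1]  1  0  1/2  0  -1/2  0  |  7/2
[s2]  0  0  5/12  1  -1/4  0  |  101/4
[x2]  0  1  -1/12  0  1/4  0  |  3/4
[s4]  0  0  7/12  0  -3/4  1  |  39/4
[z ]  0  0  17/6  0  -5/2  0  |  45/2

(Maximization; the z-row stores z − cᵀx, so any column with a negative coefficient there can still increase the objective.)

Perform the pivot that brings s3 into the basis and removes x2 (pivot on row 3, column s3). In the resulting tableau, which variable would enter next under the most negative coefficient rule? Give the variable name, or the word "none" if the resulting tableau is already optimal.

none

Pivot element 1/4. New z-row = old z-row − (-5/2)·(row 3/(1/4)).
Updated z-row coefficients: x1: 0, x2: 10, s1: 2, s2: 0, s3: 0, s4: 0.
No coefficient is strictly negative; the tableau after this pivot is optimal.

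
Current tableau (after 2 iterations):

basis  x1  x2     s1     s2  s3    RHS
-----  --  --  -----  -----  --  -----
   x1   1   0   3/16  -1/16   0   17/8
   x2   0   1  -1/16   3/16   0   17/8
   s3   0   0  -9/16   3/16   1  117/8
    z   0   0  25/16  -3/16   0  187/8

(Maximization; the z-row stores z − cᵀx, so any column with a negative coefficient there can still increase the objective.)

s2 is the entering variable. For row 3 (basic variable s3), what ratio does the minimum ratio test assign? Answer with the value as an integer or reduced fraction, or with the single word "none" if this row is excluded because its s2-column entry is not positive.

Ratio = RHS / (s2 entry) = (117/8) / (3/16) = 78.

78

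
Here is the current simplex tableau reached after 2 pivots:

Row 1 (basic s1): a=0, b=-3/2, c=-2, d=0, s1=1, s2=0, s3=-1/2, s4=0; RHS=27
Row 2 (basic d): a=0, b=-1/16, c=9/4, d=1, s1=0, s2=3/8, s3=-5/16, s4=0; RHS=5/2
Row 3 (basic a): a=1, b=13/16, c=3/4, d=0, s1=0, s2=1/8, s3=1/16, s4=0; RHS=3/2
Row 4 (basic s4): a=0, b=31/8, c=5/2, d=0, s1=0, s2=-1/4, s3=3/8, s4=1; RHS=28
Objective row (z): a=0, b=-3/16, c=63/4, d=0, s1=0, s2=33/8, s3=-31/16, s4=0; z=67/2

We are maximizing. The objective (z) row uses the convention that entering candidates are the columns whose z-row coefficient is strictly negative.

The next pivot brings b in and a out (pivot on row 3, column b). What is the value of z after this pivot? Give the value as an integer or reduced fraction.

Minimum ratio for b: (3/2)/(13/16) = 24/13.
z changes by −(z-row coeff of b)·ratio = −(-3/16)·(24/13) = 9/26.
New z = 67/2 + (9/26) = 440/13.

440/13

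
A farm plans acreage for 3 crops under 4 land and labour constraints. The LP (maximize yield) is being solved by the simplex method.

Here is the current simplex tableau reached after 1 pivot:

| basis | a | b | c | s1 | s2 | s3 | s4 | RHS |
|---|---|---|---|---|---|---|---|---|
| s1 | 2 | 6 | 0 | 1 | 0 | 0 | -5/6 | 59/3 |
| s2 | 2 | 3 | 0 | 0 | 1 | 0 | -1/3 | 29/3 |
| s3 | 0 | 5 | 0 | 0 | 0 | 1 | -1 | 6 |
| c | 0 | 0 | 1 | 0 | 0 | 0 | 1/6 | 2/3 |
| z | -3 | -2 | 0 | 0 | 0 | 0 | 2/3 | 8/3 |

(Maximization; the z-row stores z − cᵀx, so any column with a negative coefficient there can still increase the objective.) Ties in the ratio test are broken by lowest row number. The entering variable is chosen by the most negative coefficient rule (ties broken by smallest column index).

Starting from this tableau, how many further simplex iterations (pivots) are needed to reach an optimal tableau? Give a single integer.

1

pivot: a in, s2 out → z = 103/6
No improving column remains; optimal.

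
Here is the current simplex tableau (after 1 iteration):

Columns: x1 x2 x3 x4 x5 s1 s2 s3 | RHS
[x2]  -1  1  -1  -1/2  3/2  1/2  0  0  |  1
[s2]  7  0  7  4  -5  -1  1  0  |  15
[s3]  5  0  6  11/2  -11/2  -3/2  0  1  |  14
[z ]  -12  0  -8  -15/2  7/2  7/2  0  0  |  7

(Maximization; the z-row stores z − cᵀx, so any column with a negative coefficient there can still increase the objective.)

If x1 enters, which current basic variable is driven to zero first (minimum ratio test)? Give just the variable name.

Ratios: row 1 (x2): entry -1 ≤ 0, skip; row 2 (s2): 15/7 = 15/7; row 3 (s3): 14/5 = 14/5.
Minimum ratio 15/7 is in the s2 row, so s2 leaves.

s2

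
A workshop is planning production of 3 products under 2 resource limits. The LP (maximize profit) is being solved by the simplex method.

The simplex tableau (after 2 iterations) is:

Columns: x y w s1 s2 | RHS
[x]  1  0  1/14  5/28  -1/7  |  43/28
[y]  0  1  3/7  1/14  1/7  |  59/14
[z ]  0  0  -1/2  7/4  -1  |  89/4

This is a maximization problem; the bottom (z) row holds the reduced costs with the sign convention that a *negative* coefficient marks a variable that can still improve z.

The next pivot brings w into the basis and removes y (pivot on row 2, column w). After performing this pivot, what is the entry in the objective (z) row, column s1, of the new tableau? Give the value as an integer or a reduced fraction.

Pivot element is row 2, column w: 3/7.
Normalize row 2: new (row 2, s1) = (1/14)/(3/7) = 1/6.
z-row ← z-row − (-1/2)·(new row 2): 7/4 − (-1/2)·(1/6) = 11/6.

11/6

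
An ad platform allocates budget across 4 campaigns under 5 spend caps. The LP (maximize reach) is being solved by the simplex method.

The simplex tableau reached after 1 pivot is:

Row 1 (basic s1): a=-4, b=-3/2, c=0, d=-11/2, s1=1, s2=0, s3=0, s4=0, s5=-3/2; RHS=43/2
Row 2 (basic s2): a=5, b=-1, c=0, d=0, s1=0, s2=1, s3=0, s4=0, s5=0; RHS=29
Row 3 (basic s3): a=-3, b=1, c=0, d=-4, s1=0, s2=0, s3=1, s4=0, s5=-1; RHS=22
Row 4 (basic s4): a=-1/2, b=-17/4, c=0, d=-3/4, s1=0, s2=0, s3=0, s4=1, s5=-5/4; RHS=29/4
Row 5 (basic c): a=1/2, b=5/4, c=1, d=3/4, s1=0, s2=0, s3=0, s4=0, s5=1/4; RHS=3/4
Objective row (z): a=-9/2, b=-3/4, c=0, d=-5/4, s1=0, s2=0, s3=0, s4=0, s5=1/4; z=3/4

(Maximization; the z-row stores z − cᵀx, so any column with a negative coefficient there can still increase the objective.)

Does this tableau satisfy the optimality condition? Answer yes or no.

no

Column a has objective-row coefficient -9/2, which is negative; an improving pivot exists, so not yet optimal.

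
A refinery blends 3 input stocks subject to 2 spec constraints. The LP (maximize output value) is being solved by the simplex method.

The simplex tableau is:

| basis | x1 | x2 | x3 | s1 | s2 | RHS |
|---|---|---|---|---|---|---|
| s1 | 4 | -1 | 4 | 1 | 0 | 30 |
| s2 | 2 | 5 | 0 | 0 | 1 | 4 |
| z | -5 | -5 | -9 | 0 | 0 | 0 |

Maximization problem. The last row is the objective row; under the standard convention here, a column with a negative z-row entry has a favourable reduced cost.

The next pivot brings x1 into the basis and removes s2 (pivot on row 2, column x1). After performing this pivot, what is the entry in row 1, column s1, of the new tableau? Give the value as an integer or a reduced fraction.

1

Pivot element is row 2, column x1: 2.
Normalize row 2: new (row 2, s1) = 0/2 = 0.
row 1 ← row 1 − 4·(new row 2): 1 − 4·0 = 1.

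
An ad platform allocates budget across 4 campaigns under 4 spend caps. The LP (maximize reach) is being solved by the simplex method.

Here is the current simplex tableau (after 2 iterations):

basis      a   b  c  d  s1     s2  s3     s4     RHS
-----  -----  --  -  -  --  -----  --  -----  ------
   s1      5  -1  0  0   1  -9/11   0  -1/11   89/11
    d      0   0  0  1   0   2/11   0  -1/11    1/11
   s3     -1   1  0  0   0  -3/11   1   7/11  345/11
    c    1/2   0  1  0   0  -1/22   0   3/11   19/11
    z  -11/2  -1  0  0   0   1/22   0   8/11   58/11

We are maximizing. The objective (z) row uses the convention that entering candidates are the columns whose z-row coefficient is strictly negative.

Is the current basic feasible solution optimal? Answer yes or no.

Column a has objective-row coefficient -11/2, which is negative; an improving pivot exists, so not yet optimal.

no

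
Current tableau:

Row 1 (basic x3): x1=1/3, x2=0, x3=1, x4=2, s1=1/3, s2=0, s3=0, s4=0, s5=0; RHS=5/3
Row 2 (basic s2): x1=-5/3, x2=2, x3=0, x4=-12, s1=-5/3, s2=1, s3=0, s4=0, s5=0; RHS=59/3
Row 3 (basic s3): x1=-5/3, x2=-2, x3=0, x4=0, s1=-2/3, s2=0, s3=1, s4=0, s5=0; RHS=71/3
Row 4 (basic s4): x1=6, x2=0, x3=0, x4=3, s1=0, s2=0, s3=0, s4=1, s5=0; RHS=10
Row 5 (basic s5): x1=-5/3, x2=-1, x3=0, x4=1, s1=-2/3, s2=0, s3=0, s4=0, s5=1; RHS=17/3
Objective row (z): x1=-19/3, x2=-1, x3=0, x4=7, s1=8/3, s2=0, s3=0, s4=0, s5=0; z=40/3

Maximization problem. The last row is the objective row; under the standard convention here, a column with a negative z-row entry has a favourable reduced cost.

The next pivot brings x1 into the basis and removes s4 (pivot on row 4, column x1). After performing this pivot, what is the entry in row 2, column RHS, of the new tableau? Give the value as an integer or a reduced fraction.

202/9

Pivot element is row 4, column x1: 6.
Normalize row 4: new (row 4, RHS) = 10/6 = 5/3.
row 2 ← row 2 − (-5/3)·(new row 4): 59/3 − (-5/3)·(5/3) = 202/9.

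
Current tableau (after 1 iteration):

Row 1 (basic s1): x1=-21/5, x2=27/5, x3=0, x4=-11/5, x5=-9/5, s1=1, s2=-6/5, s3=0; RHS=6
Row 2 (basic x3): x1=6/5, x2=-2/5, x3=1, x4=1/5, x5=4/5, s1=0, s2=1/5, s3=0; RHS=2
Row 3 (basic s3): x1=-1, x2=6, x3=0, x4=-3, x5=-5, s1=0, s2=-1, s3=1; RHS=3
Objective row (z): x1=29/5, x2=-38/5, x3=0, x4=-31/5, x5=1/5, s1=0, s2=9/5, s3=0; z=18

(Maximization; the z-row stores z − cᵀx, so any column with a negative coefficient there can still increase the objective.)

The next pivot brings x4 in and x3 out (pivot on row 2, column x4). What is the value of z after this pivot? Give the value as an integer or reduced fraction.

80

Minimum ratio for x4: 2/(1/5) = 10.
z changes by −(z-row coeff of x4)·ratio = −(-31/5)·10 = 62.
New z = 18 + 62 = 80.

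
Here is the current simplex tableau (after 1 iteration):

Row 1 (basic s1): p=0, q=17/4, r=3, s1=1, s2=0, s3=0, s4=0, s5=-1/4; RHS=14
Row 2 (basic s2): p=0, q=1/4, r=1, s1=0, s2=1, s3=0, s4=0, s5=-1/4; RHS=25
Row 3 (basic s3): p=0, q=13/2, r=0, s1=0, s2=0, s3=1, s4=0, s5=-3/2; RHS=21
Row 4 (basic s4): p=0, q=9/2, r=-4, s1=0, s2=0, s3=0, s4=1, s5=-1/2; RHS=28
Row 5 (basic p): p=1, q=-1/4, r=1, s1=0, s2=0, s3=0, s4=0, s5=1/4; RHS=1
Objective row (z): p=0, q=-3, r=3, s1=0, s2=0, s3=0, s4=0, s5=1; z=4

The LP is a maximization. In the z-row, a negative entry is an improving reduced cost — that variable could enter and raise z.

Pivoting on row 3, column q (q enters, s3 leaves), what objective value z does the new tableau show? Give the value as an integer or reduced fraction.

Minimum ratio for q: 21/(13/2) = 42/13.
z changes by −(z-row coeff of q)·ratio = −(-3)·(42/13) = 126/13.
New z = 4 + (126/13) = 178/13.

178/13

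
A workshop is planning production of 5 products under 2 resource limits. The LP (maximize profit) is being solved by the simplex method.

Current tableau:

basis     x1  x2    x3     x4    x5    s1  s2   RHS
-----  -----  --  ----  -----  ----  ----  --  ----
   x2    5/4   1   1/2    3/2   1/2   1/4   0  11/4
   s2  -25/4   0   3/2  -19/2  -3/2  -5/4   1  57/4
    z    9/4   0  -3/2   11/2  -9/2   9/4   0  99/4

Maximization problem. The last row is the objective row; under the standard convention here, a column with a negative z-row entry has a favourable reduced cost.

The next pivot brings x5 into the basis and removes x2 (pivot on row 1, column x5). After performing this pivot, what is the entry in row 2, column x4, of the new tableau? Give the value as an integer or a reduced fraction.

-5

Pivot element is row 1, column x5: 1/2.
Normalize row 1: new (row 1, x4) = (3/2)/(1/2) = 3.
row 2 ← row 2 − (-3/2)·(new row 1): -19/2 − (-3/2)·3 = -5.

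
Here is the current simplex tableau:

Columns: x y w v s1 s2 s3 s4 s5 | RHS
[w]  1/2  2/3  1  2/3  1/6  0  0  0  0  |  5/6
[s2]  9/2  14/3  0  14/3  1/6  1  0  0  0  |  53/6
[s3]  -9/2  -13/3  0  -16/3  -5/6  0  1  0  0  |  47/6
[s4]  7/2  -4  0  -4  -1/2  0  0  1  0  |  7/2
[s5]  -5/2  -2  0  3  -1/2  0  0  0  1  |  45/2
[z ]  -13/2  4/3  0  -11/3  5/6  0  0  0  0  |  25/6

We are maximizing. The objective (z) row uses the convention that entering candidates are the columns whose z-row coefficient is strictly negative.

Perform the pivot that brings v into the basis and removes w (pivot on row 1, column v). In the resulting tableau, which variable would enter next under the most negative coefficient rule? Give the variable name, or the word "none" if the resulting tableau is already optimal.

Pivot element 2/3. New z-row = old z-row − (-11/3)·(row 1/(2/3)).
Updated z-row coefficients: x: -15/4, y: 5, w: 11/2, v: 0, s1: 7/4, s2: 0, s3: 0, s4: 0, s5: 0.
The most negative is -15/4 in column x, so x would enter next.

x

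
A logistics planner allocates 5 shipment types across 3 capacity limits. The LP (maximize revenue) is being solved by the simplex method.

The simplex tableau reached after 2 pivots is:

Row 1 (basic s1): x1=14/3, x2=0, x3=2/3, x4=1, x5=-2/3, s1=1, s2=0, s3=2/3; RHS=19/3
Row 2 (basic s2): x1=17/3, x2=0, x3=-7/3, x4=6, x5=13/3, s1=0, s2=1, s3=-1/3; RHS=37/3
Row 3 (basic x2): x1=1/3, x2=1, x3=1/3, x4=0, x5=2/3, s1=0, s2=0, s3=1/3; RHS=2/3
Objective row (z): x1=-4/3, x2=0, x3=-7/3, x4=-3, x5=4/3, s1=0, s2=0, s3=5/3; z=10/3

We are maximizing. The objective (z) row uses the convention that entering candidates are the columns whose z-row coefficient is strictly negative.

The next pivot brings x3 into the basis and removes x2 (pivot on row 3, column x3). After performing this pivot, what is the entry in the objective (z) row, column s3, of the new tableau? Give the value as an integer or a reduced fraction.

Pivot element is row 3, column x3: 1/3.
Normalize row 3: new (row 3, s3) = (1/3)/(1/3) = 1.
z-row ← z-row − (-7/3)·(new row 3): 5/3 − (-7/3)·1 = 4.

4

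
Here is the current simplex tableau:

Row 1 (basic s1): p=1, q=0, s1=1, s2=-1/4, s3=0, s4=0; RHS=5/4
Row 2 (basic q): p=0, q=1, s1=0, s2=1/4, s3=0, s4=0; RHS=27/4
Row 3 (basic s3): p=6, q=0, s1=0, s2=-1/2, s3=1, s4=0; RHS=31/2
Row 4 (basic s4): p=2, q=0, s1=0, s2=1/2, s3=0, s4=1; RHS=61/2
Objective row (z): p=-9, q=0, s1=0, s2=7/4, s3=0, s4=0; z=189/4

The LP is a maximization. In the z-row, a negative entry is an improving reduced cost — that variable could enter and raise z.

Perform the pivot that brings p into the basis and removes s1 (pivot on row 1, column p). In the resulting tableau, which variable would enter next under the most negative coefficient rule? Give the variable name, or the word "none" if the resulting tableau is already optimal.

s2

Pivot element 1. New z-row = old z-row − (-9)·(row 1/1).
Updated z-row coefficients: p: 0, q: 0, s1: 9, s2: -1/2, s3: 0, s4: 0.
The most negative is -1/2 in column s2, so s2 would enter next.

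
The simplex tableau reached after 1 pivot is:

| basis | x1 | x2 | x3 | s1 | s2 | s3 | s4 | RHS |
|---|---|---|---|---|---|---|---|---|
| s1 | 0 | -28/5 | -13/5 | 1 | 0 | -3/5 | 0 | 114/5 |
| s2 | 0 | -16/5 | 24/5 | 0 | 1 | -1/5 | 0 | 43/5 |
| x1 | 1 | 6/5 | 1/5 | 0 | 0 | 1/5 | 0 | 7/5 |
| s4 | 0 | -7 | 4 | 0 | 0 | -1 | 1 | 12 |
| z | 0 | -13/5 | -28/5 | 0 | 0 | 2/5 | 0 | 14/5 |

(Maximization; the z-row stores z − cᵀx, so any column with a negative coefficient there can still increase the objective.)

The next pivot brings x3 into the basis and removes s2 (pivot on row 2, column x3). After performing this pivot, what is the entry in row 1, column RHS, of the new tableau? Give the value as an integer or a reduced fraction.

Pivot element is row 2, column x3: 24/5.
Normalize row 2: new (row 2, RHS) = (43/5)/(24/5) = 43/24.
row 1 ← row 1 − (-13/5)·(new row 2): 114/5 − (-13/5)·(43/24) = 659/24.

659/24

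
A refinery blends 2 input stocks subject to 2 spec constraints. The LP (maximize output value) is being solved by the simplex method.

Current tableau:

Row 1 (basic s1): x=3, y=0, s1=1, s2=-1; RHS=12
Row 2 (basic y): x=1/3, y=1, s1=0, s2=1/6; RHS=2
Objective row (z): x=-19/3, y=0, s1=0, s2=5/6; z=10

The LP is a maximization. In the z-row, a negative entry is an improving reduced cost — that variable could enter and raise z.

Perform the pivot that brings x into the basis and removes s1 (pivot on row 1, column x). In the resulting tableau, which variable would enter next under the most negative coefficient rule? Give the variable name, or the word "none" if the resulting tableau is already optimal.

s2

Pivot element 3. New z-row = old z-row − (-19/3)·(row 1/3).
Updated z-row coefficients: x: 0, y: 0, s1: 19/9, s2: -23/18.
The most negative is -23/18 in column s2, so s2 would enter next.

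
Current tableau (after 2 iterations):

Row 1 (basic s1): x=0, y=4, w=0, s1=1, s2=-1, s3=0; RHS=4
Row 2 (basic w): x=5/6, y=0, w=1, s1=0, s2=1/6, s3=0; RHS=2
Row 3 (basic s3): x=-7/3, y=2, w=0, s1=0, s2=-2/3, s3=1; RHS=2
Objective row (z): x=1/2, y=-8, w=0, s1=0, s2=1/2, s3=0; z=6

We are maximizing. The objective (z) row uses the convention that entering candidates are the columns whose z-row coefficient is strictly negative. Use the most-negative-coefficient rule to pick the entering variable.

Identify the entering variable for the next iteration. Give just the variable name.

y

Objective-row coefficients: x: 1/2, y: -8, w: 0, s1: 0, s2: 1/2, s3: 0.
The most negative is -8 in column y, so y enters.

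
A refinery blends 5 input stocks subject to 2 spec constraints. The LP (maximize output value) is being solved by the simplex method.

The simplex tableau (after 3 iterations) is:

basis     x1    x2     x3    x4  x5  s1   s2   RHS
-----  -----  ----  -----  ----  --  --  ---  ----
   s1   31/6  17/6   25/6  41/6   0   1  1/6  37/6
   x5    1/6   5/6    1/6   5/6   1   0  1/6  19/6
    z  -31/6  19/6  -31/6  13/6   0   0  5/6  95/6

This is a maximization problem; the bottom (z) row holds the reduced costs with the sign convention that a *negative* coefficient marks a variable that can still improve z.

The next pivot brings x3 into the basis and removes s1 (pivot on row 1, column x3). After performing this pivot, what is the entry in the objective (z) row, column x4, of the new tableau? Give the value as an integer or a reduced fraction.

266/25

Pivot element is row 1, column x3: 25/6.
Normalize row 1: new (row 1, x4) = (41/6)/(25/6) = 41/25.
z-row ← z-row − (-31/6)·(new row 1): 13/6 − (-31/6)·(41/25) = 266/25.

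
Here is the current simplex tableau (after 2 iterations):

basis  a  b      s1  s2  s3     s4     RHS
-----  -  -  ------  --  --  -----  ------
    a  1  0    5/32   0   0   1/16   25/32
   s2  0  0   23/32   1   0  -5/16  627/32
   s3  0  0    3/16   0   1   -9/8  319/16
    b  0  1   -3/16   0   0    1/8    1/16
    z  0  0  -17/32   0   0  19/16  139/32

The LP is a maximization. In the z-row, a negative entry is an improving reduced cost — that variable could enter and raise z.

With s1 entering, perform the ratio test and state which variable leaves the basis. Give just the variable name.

a

Ratios: row 1 (a): (25/32)/(5/32) = 5; row 2 (s2): (627/32)/(23/32) = 627/23; row 3 (s3): (319/16)/(3/16) = 319/3; row 4 (b): entry -3/16 ≤ 0, skip.
Minimum ratio 5 is in the a row, so a leaves.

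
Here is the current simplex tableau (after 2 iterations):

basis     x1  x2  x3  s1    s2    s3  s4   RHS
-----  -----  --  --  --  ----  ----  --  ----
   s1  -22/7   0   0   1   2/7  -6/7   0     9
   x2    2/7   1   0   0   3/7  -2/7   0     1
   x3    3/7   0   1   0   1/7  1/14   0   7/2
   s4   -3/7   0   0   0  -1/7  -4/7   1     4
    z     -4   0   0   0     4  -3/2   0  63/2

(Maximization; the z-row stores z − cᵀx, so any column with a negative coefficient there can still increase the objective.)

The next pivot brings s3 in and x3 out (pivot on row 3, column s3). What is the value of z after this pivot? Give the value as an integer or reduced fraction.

Minimum ratio for s3: (7/2)/(1/14) = 49.
z changes by −(z-row coeff of s3)·ratio = −(-3/2)·49 = 147/2.
New z = 63/2 + (147/2) = 105.

105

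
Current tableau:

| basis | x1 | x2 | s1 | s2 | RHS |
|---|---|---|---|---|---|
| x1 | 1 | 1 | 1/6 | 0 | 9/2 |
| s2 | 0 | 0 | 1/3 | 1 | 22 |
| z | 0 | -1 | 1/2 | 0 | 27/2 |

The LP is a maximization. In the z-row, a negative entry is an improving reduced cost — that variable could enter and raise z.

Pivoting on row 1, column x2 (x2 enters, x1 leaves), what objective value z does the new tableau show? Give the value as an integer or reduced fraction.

Minimum ratio for x2: (9/2)/1 = 9/2.
z changes by −(z-row coeff of x2)·ratio = −(-1)·(9/2) = 9/2.
New z = 27/2 + (9/2) = 18.

18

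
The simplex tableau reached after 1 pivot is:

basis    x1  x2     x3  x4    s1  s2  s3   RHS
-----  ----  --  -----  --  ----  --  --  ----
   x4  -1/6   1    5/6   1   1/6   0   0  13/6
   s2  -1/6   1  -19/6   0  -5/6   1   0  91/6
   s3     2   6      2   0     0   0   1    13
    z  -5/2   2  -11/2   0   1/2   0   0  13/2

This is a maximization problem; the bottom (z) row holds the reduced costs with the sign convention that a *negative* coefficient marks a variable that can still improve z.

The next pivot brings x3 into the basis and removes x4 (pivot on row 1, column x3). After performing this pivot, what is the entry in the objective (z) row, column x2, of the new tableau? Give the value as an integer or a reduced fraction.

Pivot element is row 1, column x3: 5/6.
Normalize row 1: new (row 1, x2) = 1/(5/6) = 6/5.
z-row ← z-row − (-11/2)·(new row 1): 2 − (-11/2)·(6/5) = 43/5.

43/5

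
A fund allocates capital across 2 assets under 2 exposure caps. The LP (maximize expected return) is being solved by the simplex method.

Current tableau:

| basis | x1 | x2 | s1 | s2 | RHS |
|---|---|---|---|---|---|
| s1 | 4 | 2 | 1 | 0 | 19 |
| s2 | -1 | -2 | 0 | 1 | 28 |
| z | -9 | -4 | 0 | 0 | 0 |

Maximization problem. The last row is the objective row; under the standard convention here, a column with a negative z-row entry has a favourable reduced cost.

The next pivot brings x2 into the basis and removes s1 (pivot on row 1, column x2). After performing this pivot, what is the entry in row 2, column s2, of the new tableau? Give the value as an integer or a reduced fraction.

1

Pivot element is row 1, column x2: 2.
Normalize row 1: new (row 1, s2) = 0/2 = 0.
row 2 ← row 2 − (-2)·(new row 1): 1 − (-2)·0 = 1.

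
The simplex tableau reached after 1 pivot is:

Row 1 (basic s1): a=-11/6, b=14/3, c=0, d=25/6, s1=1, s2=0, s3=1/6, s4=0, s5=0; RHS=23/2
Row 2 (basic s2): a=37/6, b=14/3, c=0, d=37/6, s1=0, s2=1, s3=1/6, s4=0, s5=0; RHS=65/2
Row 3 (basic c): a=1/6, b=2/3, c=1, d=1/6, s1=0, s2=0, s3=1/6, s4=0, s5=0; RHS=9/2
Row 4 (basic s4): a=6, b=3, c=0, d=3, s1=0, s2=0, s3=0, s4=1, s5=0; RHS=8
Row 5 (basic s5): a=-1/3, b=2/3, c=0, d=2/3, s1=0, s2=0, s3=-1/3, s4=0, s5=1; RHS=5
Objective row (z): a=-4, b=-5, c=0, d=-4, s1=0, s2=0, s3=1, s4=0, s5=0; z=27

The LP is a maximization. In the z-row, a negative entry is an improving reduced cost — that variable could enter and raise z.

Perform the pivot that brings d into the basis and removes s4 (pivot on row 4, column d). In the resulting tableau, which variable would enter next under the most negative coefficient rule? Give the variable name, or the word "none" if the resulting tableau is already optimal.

b

Pivot element 3. New z-row = old z-row − (-4)·(row 4/3).
Updated z-row coefficients: a: 4, b: -1, c: 0, d: 0, s1: 0, s2: 0, s3: 1, s4: 4/3, s5: 0.
The most negative is -1 in column b, so b would enter next.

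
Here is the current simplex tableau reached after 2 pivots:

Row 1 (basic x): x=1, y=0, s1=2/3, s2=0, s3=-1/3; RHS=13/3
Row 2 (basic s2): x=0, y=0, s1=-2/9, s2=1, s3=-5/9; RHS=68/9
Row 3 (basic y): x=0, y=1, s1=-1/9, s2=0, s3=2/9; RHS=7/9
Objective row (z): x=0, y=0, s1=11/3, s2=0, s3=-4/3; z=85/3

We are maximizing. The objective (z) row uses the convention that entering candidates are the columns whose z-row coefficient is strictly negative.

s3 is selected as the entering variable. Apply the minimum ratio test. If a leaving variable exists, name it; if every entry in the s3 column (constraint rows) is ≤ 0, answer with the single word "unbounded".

Ratios: row 1 (x): entry -1/3 ≤ 0, skip; row 2 (s2): entry -5/9 ≤ 0, skip; row 3 (y): (7/9)/(2/9) = 7/2.
Minimum ratio is in the y row, so y leaves.

y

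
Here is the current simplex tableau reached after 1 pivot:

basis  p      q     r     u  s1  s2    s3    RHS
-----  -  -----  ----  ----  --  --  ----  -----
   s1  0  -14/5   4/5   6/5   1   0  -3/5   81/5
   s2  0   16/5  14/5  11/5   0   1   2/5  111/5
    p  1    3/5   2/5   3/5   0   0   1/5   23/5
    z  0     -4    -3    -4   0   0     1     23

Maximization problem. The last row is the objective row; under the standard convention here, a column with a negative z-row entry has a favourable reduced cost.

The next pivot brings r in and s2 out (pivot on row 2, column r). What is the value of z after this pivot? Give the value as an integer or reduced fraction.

655/14

Minimum ratio for r: (111/5)/(14/5) = 111/14.
z changes by −(z-row coeff of r)·ratio = −(-3)·(111/14) = 333/14.
New z = 23 + (333/14) = 655/14.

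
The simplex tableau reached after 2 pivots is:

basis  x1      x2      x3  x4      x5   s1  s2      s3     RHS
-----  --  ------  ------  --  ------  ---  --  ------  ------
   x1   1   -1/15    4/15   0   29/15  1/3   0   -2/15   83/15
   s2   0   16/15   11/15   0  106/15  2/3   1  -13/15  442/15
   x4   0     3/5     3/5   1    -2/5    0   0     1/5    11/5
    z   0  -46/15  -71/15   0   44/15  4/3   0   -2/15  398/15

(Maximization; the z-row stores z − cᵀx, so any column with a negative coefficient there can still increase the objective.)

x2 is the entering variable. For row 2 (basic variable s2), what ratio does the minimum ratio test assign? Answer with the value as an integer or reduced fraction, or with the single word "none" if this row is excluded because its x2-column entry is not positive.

221/8

Ratio = RHS / (x2 entry) = (442/15) / (16/15) = 221/8.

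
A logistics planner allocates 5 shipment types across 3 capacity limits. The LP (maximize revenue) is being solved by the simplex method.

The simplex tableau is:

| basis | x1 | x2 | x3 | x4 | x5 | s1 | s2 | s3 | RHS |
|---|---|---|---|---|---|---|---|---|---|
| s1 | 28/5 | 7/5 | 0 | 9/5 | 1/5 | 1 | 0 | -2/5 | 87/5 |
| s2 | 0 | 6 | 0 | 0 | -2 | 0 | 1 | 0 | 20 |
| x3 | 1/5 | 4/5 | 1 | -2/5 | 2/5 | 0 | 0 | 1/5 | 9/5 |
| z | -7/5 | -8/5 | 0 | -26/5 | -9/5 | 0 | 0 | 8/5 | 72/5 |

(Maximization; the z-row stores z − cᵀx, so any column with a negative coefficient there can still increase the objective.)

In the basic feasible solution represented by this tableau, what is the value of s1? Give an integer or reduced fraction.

s1 is basic (row 1); its value is the RHS of that row: 87/5.

87/5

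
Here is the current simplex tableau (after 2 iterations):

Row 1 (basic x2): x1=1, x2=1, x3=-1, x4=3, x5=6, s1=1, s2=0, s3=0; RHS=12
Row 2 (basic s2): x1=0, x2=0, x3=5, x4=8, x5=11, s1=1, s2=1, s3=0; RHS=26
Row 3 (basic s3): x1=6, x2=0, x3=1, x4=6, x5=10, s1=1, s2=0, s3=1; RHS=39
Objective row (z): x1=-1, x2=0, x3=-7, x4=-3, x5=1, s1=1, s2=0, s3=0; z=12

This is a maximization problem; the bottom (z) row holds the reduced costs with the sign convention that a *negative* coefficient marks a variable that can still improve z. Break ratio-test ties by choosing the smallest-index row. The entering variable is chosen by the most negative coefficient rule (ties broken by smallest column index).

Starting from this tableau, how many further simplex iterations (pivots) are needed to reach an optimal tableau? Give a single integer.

2

pivot: x3 in, s2 out → z = 242/5
pivot: x1 in, s3 out → z = 1621/30
No improving column remains; optimal.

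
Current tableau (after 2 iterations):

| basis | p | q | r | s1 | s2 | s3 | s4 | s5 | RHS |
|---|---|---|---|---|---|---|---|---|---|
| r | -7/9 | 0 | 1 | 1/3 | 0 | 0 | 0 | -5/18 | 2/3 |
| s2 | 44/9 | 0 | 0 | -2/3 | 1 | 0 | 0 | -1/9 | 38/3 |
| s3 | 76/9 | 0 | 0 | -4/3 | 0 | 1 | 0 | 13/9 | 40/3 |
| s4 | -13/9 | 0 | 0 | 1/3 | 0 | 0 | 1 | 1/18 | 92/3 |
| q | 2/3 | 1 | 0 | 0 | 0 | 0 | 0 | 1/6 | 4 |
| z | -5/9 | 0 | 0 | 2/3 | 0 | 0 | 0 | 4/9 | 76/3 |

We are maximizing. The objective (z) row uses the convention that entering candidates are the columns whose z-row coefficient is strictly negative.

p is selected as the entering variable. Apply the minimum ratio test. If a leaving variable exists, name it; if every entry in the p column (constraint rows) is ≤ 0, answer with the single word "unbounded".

Ratios: row 1 (r): entry -7/9 ≤ 0, skip; row 2 (s2): (38/3)/(44/9) = 57/22; row 3 (s3): (40/3)/(76/9) = 30/19; row 4 (s4): entry -13/9 ≤ 0, skip; row 5 (q): 4/(2/3) = 6.
Minimum ratio is in the s3 row, so s3 leaves.

s3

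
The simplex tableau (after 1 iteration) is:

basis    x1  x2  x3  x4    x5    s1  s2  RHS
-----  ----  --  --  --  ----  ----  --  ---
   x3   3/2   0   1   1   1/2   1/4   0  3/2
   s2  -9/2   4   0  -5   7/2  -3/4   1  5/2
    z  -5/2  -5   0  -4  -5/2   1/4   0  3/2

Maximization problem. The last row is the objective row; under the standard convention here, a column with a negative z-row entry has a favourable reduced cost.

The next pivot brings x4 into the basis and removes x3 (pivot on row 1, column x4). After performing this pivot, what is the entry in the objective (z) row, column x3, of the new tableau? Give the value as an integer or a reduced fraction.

4

Pivot element is row 1, column x4: 1.
Normalize row 1: new (row 1, x3) = 1/1 = 1.
z-row ← z-row − (-4)·(new row 1): 0 − (-4)·1 = 4.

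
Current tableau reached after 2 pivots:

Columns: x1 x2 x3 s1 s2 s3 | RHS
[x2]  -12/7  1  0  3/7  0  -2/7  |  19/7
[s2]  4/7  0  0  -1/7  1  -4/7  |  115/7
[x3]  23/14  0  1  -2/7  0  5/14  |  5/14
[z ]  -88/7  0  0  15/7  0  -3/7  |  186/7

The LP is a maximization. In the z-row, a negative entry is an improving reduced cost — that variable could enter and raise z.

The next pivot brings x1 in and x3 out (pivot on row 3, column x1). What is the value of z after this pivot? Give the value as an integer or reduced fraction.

674/23

Minimum ratio for x1: (5/14)/(23/14) = 5/23.
z changes by −(z-row coeff of x1)·ratio = −(-88/7)·(5/23) = 440/161.
New z = 186/7 + (440/161) = 674/23.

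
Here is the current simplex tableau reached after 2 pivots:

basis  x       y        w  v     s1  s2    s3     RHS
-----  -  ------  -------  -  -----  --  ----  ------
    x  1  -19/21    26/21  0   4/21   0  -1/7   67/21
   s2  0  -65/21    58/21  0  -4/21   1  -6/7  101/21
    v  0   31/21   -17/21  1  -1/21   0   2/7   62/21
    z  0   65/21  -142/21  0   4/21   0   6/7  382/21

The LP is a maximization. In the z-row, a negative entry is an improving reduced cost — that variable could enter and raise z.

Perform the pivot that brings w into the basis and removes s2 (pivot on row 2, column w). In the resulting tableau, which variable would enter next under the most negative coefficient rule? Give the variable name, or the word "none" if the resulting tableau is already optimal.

y

Pivot element 58/21. New z-row = old z-row − (-142/21)·(row 2/(58/21)).
Updated z-row coefficients: x: 0, y: -130/29, w: 0, v: 0, s1: -8/29, s2: 71/29, s3: -36/29.
The most negative is -130/29 in column y, so y would enter next.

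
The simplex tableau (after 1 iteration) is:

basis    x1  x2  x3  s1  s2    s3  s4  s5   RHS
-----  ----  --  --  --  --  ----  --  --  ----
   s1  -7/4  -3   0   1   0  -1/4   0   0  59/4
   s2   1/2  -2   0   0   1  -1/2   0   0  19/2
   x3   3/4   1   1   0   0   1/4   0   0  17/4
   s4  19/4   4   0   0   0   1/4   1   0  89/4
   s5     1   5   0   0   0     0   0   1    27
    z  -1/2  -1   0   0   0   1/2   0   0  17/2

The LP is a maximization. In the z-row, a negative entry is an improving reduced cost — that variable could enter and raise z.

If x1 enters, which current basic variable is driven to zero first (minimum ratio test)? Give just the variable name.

s4

Ratios: row 1 (s1): entry -7/4 ≤ 0, skip; row 2 (s2): (19/2)/(1/2) = 19; row 3 (x3): (17/4)/(3/4) = 17/3; row 4 (s4): (89/4)/(19/4) = 89/19; row 5 (s5): 27/1 = 27.
Minimum ratio 89/19 is in the s4 row, so s4 leaves.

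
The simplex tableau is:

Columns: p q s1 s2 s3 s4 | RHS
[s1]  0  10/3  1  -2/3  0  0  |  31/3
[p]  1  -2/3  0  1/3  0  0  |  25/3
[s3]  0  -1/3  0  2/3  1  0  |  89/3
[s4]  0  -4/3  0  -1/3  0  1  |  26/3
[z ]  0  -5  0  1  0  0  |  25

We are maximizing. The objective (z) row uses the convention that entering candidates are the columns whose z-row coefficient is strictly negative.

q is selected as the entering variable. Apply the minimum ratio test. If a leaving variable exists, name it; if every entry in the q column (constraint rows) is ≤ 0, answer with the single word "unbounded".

Ratios: row 1 (s1): (31/3)/(10/3) = 31/10; row 2 (p): entry -2/3 ≤ 0, skip; row 3 (s3): entry -1/3 ≤ 0, skip; row 4 (s4): entry -4/3 ≤ 0, skip.
Minimum ratio is in the s1 row, so s1 leaves.

s1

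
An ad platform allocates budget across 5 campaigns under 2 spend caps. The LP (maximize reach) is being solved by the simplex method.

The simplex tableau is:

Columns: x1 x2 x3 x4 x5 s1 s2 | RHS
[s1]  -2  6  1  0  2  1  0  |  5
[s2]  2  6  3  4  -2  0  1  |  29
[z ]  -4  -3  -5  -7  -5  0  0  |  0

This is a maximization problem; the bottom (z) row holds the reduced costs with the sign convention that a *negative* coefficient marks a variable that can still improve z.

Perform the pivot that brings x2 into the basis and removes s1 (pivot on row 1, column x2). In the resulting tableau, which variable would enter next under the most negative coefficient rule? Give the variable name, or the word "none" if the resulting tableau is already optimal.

Pivot element 6. New z-row = old z-row − (-3)·(row 1/6).
Updated z-row coefficients: x1: -5, x2: 0, x3: -9/2, x4: -7, x5: -4, s1: 1/2, s2: 0.
The most negative is -7 in column x4, so x4 would enter next.

x4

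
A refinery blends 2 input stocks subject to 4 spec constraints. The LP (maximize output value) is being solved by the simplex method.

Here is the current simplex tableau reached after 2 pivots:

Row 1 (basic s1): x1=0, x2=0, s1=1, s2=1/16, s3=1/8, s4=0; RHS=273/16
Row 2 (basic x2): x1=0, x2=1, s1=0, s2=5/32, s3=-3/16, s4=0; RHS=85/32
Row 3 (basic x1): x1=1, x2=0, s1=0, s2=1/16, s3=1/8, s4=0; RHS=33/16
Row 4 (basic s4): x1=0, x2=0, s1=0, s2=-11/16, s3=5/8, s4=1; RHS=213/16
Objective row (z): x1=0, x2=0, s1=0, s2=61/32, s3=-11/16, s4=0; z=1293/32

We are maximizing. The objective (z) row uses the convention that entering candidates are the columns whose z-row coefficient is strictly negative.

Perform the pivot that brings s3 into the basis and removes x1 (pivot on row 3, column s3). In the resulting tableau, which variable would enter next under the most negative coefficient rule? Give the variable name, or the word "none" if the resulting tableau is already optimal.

Pivot element 1/8. New z-row = old z-row − (-11/16)·(row 3/(1/8)).
Updated z-row coefficients: x1: 11/2, x2: 0, s1: 0, s2: 9/4, s3: 0, s4: 0.
No coefficient is strictly negative; the tableau after this pivot is optimal.

none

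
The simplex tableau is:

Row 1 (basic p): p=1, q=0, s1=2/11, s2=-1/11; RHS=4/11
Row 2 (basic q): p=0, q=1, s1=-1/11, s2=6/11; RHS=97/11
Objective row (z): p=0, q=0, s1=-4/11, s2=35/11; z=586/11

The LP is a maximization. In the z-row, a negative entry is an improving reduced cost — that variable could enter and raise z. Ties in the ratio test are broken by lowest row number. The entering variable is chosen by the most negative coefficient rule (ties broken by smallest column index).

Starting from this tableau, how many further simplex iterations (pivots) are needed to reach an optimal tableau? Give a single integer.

pivot: s1 in, p out → z = 54
No improving column remains; optimal.

1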